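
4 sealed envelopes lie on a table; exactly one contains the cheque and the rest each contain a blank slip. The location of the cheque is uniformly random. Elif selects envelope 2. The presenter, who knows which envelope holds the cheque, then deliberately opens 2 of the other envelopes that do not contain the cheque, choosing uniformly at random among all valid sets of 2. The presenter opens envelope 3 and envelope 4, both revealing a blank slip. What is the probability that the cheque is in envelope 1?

3/4

Consider each possible location of the cheque in turn.
If it is in envelope 1 (prior 1/4): the presenter has no choice, probability 1; weight (1/4)·1 = 1/4.
If it is in envelope 2 (prior 1/4): the presenter has 3 equally likely choices, so probability 1/3; weight (1/4)·(1/3) = 1/12.
If it is in either of envelopes 3 and 4 (prior 1/4 each): that envelope was opened and seen not to hold the prize — ruled out; weight (1/4)·0 = 0 each.
The weights sum to 1/3.
So P(the cheque in envelope 1 | the presenter opened envelope 3 and envelope 4) = (1/4) / (1/3) = 3/4.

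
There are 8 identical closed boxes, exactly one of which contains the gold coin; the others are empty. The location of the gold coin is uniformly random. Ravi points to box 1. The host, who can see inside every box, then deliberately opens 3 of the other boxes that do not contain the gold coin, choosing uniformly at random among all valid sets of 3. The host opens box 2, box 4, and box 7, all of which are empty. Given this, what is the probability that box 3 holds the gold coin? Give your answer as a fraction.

Consider each possible location of the gold coin in turn.
If it is in box 1 (prior 1/8): the host has 35 equally likely choices, so probability 1/35; weight (1/8)·(1/35) = 1/280.
If it is in any of boxes 2, 4, and 7 (prior 1/8 each): that box was opened and seen not to hold the prize — ruled out; weight (1/8)·0 = 0 each.
If it is in any of boxes 3, 5, 6, and 8 (prior 1/8 each): the host has 20 equally likely choices, so probability 1/20; weight (1/8)·(1/20) = 1/160 each.
The weights sum to 1/35.
So P(the gold coin in box 3 | the host opened box 2, box 4, and box 7) = (1/160) / (1/35) = 7/32.

7/32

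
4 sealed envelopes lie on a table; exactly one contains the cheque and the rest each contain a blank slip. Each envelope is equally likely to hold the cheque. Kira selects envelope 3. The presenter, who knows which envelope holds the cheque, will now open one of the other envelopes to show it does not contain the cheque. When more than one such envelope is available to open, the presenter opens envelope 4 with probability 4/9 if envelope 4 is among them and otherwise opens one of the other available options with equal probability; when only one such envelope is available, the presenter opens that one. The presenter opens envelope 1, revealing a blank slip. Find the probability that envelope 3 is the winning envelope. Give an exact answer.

Apply Bayes' rule, conditioning on where the cheque actually is.
If it is in envelope 1 (prior 1/4): the presenter opened envelope 1, so this case is ruled out; weight (1/4)·0 = 0.
If it is in envelope 2 (prior 1/4): envelope 4 is available but not opened, probability 5/9; weight (1/4)·(5/9) = 5/36.
If it is in envelope 3 (prior 1/4): envelope 4 is available but not opened; envelope 1 gets probability (1 − 4/9)/2 = 5/18; weight (1/4)·(5/18) = 5/72.
If it is in envelope 4 (prior 1/4): envelope 4 holds the prize so is unavailable; the presenter chooses uniformly among the 2 others, probability 1/2; weight (1/4)·(1/2) = 1/8.
The weights sum to 1/3.
So P(the cheque in envelope 3 | the presenter opened envelope 1) = (5/72) / (1/3) = 5/24.

5/24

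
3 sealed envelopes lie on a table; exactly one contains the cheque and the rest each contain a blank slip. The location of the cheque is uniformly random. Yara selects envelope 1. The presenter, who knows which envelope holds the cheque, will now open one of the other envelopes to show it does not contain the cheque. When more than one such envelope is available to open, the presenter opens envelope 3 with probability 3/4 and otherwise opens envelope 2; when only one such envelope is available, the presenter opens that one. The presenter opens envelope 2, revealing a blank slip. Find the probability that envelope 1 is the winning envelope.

1/5

Apply Bayes' rule, conditioning on where the cheque actually is.
If it is in envelope 1 (prior 1/3): envelope 3 is available but not opened, probability 1/4; weight (1/3)·(1/4) = 1/12.
If it is in envelope 2 (prior 1/3): the presenter opened envelope 2, so this case is ruled out; weight (1/3)·0 = 0.
If it is in envelope 3 (prior 1/3): only envelope 2 is available, probability 1; weight (1/3)·1 = 1/3.
The weights sum to 5/12.
So P(the cheque in envelope 1 | the presenter opened envelope 2) = (1/12) / (5/12) = 1/5.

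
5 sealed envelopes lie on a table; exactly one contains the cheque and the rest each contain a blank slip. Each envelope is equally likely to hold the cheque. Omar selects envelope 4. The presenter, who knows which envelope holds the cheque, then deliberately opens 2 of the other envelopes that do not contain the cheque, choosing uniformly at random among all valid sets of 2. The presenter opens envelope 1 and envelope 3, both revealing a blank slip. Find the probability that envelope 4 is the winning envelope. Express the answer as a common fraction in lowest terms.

1/5

Consider each possible location of the cheque in turn.
If it is in either of envelopes 1 and 3 (prior 1/5 each): that envelope was opened and seen not to hold the prize — ruled out; weight (1/5)·0 = 0 each.
If it is in either of envelopes 2 and 5 (prior 1/5 each): the presenter has 3 equally likely choices, so probability 1/3; weight (1/5)·(1/3) = 1/15 each.
If it is in envelope 4 (prior 1/5): the presenter has 6 equally likely choices, so probability 1/6; weight (1/5)·(1/6) = 1/30.
The weights sum to 1/6.
So P(the cheque in envelope 4 | the presenter opened envelope 1 and envelope 3) = (1/30) / (1/6) = 1/5.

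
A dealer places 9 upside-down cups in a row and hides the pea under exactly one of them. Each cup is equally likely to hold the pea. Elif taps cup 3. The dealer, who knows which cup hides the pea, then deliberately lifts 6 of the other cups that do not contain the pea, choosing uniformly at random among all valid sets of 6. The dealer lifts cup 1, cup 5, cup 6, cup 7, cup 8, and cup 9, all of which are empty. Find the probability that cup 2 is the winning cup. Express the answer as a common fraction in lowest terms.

Apply Bayes' rule, conditioning on where the pea actually is.
If it is under any of cups 1, 5, 6, 7, 8, and 9 (prior 1/9 each): that cup was opened and seen not to hold the prize — ruled out; weight (1/9)·0 = 0 each.
If it is under either of cups 2 and 4 (prior 1/9 each): the dealer has 7 equally likely choices, so probability 1/7; weight (1/9)·(1/7) = 1/63 each.
If it is under cup 3 (prior 1/9): the dealer has 28 equally likely choices, so probability 1/28; weight (1/9)·(1/28) = 1/252.
The weights sum to 1/28.
So P(the pea under cup 2 | the dealer opened cup 1, cup 5, cup 6, cup 7, cup 8, and cup 9) = (1/63) / (1/28) = 4/9.

4/9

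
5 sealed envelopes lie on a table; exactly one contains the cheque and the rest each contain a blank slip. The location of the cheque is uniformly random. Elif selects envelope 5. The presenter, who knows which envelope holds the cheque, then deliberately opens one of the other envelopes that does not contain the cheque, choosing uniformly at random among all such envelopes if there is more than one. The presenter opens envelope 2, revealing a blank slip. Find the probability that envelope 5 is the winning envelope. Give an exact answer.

1/5

Condition on the true location of the cheque.
If it is in any of envelopes 1, 3, and 4 (prior 1/5 each): the presenter has 3 equally likely choices, so probability 1/3; weight (1/5)·(1/3) = 1/15 each.
If it is in envelope 2 (prior 1/5): the presenter opened envelope 2, so this case is ruled out; weight (1/5)·0 = 0.
If it is in envelope 5 (prior 1/5): the presenter has 4 equally likely choices, so probability 1/4; weight (1/5)·(1/4) = 1/20.
The weights sum to 1/4.
So P(the cheque in envelope 5 | the presenter opened envelope 2) = (1/20) / (1/4) = 1/5.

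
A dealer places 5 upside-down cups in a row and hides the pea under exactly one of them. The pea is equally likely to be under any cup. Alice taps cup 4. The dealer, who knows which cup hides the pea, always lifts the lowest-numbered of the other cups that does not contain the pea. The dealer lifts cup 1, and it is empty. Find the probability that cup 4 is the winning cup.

Condition on the true location of the pea.
If it is under cup 1 (prior 1/5): the dealer opened cup 1, so this case is ruled out; weight (1/5)·0 = 0.
If it is under any of cups 2, 3, 4, and 5 (prior 1/5 each): cup 1 is the lowest-numbered option available, probability 1; weight (1/5)·1 = 1/5 each.
The weights sum to 4/5.
So P(the pea under cup 4 | the dealer opened cup 1) = (1/5) / (4/5) = 1/4.

1/4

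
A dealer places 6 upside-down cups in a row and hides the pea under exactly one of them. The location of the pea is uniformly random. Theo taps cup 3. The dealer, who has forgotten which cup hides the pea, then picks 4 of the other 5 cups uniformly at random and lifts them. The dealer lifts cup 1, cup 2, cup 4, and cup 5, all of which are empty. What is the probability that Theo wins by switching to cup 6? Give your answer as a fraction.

Consider each possible location of the pea in turn.
If it is under any of cups 1, 2, 4, and 5 (prior 1/6 each): that cup was opened and seen not to hold the prize — ruled out; weight (1/6)·0 = 0 each.
If it is under either of cups 3 and 6 (prior 1/6 each): the dealer picks exactly this set with probability 1/5 regardless, and none is the prize; weight (1/6)·(1/5) = 1/30 each.
The weights sum to 1/15.
So P(the pea under cup 6 | the dealer opened cup 1, cup 2, cup 4, and cup 5) = (1/30) / (1/15) = 1/2.

1/2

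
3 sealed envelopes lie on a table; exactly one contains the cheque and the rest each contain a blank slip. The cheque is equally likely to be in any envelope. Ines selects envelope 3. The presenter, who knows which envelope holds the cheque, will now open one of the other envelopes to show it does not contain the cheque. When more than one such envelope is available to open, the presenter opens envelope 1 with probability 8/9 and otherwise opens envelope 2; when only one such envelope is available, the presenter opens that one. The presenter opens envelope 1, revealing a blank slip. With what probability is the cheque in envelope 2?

Consider each possible location of the cheque in turn.
If it is in envelope 1 (prior 1/3): the presenter opened envelope 1, so this case is ruled out; weight (1/3)·0 = 0.
If it is in envelope 2 (prior 1/3): only envelope 1 is available, probability 1; weight (1/3)·1 = 1/3.
If it is in envelope 3 (prior 1/3): envelope 1 is available, opened with probability 8/9; weight (1/3)·(8/9) = 8/27.
The weights sum to 17/27.
So P(the cheque in envelope 2 | the presenter opened envelope 1) = (1/3) / (17/27) = 9/17.

9/17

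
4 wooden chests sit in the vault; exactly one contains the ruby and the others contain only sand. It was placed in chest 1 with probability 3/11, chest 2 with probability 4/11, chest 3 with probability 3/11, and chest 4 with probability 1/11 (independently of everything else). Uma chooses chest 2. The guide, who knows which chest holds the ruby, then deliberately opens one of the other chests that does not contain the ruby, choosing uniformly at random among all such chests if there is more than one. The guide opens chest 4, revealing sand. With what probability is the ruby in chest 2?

Apply Bayes' rule, conditioning on where the ruby actually is.
If it is in either of chests 1 and 3 (prior 3/11 each): the guide has 2 equally likely choices, so probability 1/2; weight (3/11)·(1/2) = 3/22 each.
If it is in chest 2 (prior 4/11): the guide has 3 equally likely choices, so probability 1/3; weight (4/11)·(1/3) = 4/33.
If it is in chest 4 (prior 1/11): the guide opened chest 4, so this case is ruled out; weight (1/11)·0 = 0.
The weights sum to 13/33.
So P(the ruby in chest 2 | the guide opened chest 4) = (4/33) / (13/33) = 4/13.

4/13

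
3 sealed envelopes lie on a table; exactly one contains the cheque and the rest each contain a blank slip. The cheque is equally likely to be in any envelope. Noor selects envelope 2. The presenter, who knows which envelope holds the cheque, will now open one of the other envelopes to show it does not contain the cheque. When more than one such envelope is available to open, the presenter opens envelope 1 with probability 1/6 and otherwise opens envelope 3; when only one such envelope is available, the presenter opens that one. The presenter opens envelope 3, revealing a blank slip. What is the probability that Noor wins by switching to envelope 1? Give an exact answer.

Condition on the true location of the cheque.
If it is in envelope 1 (prior 1/3): only envelope 3 is available, probability 1; weight (1/3)·1 = 1/3.
If it is in envelope 2 (prior 1/3): envelope 1 is available but not opened, probability 5/6; weight (1/3)·(5/6) = 5/18.
If it is in envelope 3 (prior 1/3): the presenter opened envelope 3, so this case is ruled out; weight (1/3)·0 = 0.
The weights sum to 11/18.
So P(the cheque in envelope 1 | the presenter opened envelope 3) = (1/3) / (11/18) = 6/11.

6/11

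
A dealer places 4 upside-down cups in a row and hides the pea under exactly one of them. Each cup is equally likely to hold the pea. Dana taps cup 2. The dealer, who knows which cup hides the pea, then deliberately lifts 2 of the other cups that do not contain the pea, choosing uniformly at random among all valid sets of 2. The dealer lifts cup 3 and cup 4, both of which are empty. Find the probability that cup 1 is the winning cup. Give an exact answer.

3/4

Condition on the true location of the pea.
If it is under cup 1 (prior 1/4): the dealer has no choice, probability 1; weight (1/4)·1 = 1/4.
If it is under cup 2 (prior 1/4): the dealer has 3 equally likely choices, so probability 1/3; weight (1/4)·(1/3) = 1/12.
If it is under either of cups 3 and 4 (prior 1/4 each): that cup was opened and seen not to hold the prize — ruled out; weight (1/4)·0 = 0 each.
The weights sum to 1/3.
So P(the pea under cup 1 | the dealer opened cup 3 and cup 4) = (1/4) / (1/3) = 3/4.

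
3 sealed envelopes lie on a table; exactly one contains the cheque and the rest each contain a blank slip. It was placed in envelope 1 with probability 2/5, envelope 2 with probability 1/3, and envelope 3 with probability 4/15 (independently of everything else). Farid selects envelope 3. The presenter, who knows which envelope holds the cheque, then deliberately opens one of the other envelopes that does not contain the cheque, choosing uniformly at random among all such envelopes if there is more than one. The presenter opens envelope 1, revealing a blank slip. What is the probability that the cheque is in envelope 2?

5/7

Consider each possible location of the cheque in turn.
If it is in envelope 1 (prior 2/5): the presenter opened envelope 1, so this case is ruled out; weight (2/5)·0 = 0.
If it is in envelope 2 (prior 1/3): the presenter has no choice, probability 1; weight (1/3)·1 = 1/3.
If it is in envelope 3 (prior 4/15): the presenter has 2 equally likely choices, so probability 1/2; weight (4/15)·(1/2) = 2/15.
The weights sum to 7/15.
So P(the cheque in envelope 2 | the presenter opened envelope 1) = (1/3) / (7/15) = 5/7.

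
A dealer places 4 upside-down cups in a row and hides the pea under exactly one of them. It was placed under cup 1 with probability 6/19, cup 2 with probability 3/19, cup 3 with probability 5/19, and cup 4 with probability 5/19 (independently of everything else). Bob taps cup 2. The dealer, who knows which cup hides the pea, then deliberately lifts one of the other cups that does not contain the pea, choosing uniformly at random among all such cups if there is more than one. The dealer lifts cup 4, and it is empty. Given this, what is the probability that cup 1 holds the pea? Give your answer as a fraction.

6/13

Apply Bayes' rule, conditioning on where the pea actually is.
If it is under cup 1 (prior 6/19): the dealer has 2 equally likely choices, so probability 1/2; weight (6/19)·(1/2) = 3/19.
If it is under cup 2 (prior 3/19): the dealer has 3 equally likely choices, so probability 1/3; weight (3/19)·(1/3) = 1/19.
If it is under cup 3 (prior 5/19): the dealer has 2 equally likely choices, so probability 1/2; weight (5/19)·(1/2) = 5/38.
If it is under cup 4 (prior 5/19): the dealer opened cup 4, so this case is ruled out; weight (5/19)·0 = 0.
The weights sum to 13/38.
So P(the pea under cup 1 | the dealer opened cup 4) = (3/19) / (13/38) = 6/13.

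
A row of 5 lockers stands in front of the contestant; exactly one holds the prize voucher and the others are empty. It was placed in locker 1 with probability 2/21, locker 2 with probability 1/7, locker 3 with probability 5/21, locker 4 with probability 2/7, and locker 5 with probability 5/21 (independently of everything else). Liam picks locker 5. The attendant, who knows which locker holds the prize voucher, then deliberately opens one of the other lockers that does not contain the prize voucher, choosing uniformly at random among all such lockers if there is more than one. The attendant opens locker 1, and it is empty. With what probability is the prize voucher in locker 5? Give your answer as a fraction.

Apply Bayes' rule, conditioning on where the prize voucher actually is.
If it is in locker 1 (prior 2/21): the attendant opened locker 1, so this case is ruled out; weight (2/21)·0 = 0.
If it is in locker 2 (prior 1/7): the attendant has 3 equally likely choices, so probability 1/3; weight (1/7)·(1/3) = 1/21.
If it is in locker 3 (prior 5/21): the attendant has 3 equally likely choices, so probability 1/3; weight (5/21)·(1/3) = 5/63.
If it is in locker 4 (prior 2/7): the attendant has 3 equally likely choices, so probability 1/3; weight (2/7)·(1/3) = 2/21.
If it is in locker 5 (prior 5/21): the attendant has 4 equally likely choices, so probability 1/4; weight (5/21)·(1/4) = 5/84.
The weights sum to 71/252.
So P(the prize voucher in locker 5 | the attendant opened locker 1) = (5/84) / (71/252) = 15/71.

15/71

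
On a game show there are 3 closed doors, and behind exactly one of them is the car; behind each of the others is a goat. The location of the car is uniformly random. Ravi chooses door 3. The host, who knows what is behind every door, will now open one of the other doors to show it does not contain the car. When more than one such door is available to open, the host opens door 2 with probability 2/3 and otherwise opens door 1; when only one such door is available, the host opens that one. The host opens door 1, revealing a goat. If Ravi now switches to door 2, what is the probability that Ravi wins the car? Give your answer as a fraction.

3/4

Condition on the true location of the car.
If it is behind door 1 (prior 1/3): the host opened door 1, so this case is ruled out; weight (1/3)·0 = 0.
If it is behind door 2 (prior 1/3): only door 1 is available, probability 1; weight (1/3)·1 = 1/3.
If it is behind door 3 (prior 1/3): door 2 is available but not opened, probability 1/3; weight (1/3)·(1/3) = 1/9.
The weights sum to 4/9.
So P(the car behind door 2 | the host opened door 1) = (1/3) / (4/9) = 3/4.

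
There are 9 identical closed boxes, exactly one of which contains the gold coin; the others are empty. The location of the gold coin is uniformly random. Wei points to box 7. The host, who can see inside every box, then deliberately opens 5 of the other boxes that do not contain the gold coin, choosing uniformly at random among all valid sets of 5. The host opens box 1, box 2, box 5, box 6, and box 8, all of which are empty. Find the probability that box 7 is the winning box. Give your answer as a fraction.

1/9

Condition on the true location of the gold coin.
If it is in any of boxes 1, 2, 5, 6, and 8 (prior 1/9 each): that box was opened and seen not to hold the prize — ruled out; weight (1/9)·0 = 0 each.
If it is in any of boxes 3, 4, and 9 (prior 1/9 each): the host has 21 equally likely choices, so probability 1/21; weight (1/9)·(1/21) = 1/189 each.
If it is in box 7 (prior 1/9): the host has 56 equally likely choices, so probability 1/56; weight (1/9)·(1/56) = 1/504.
The weights sum to 1/56.
So P(the gold coin in box 7 | the host opened box 1, box 2, box 5, box 6, and box 8) = (1/504) / (1/56) = 1/9.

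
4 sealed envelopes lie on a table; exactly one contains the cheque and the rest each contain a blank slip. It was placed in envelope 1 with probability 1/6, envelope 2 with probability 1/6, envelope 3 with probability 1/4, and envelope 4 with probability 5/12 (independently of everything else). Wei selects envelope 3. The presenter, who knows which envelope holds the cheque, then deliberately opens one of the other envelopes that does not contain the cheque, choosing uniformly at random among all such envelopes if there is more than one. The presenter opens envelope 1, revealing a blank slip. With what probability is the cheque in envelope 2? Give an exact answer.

2/9

Consider each possible location of the cheque in turn.
If it is in envelope 1 (prior 1/6): the presenter opened envelope 1, so this case is ruled out; weight (1/6)·0 = 0.
If it is in envelope 2 (prior 1/6): the presenter has 2 equally likely choices, so probability 1/2; weight (1/6)·(1/2) = 1/12.
If it is in envelope 3 (prior 1/4): the presenter has 3 equally likely choices, so probability 1/3; weight (1/4)·(1/3) = 1/12.
If it is in envelope 4 (prior 5/12): the presenter has 2 equally likely choices, so probability 1/2; weight (5/12)·(1/2) = 5/24.
The weights sum to 3/8.
So P(the cheque in envelope 2 | the presenter opened envelope 1) = (1/12) / (3/8) = 2/9.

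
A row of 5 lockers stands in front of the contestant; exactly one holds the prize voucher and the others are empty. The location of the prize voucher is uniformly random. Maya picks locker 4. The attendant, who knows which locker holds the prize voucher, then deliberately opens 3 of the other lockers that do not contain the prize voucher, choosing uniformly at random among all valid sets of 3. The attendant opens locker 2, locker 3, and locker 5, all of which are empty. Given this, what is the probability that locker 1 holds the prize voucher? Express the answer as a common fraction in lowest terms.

Condition on the true location of the prize voucher.
If it is in locker 1 (prior 1/5): the attendant has no choice, probability 1; weight (1/5)·1 = 1/5.
If it is in any of lockers 2, 3, and 5 (prior 1/5 each): that locker was opened and seen not to hold the prize — ruled out; weight (1/5)·0 = 0 each.
If it is in locker 4 (prior 1/5): the attendant has 4 equally likely choices, so probability 1/4; weight (1/5)·(1/4) = 1/20.
The weights sum to 1/4.
So P(the prize voucher in locker 1 | the attendant opened locker 2, locker 3, and locker 5) = (1/5) / (1/4) = 4/5.

4/5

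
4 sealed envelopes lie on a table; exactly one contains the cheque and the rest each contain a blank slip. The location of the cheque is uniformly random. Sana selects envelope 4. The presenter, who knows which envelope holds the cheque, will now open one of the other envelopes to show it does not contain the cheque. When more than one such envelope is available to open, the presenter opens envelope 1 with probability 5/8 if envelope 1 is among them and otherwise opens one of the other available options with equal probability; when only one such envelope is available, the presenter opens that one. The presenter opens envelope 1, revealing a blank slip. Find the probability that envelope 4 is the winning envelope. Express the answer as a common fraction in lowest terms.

Condition on the true location of the cheque.
If it is in envelope 1 (prior 1/4): the presenter opened envelope 1, so this case is ruled out; weight (1/4)·0 = 0.
If it is in any of envelopes 2, 3, and 4 (prior 1/4 each): envelope 1 is available, opened with probability 5/8; weight (1/4)·(5/8) = 5/32 each.
The weights sum to 15/32.
So P(the cheque in envelope 4 | the presenter opened envelope 1) = (5/32) / (15/32) = 1/3.

1/3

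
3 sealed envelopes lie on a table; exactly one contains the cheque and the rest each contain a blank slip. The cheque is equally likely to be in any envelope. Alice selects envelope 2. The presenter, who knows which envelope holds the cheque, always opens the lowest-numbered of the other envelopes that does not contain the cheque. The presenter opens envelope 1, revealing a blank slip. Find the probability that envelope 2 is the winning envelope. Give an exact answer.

Consider each possible location of the cheque in turn.
If it is in envelope 1 (prior 1/3): the presenter opened envelope 1, so this case is ruled out; weight (1/3)·0 = 0.
If it is in either of envelopes 2 and 3 (prior 1/3 each): envelope 1 is the lowest-numbered option available, probability 1; weight (1/3)·1 = 1/3 each.
The weights sum to 2/3.
So P(the cheque in envelope 2 | the presenter opened envelope 1) = (1/3) / (2/3) = 1/2.

1/2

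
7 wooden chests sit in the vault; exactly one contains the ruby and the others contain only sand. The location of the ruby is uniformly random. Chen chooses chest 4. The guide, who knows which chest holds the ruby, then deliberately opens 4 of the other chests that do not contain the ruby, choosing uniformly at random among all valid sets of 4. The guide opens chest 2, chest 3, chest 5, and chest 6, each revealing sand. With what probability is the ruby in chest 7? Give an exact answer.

Apply Bayes' rule, conditioning on where the ruby actually is.
If it is in either of chests 1 and 7 (prior 1/7 each): the guide has 5 equally likely choices, so probability 1/5; weight (1/7)·(1/5) = 1/35 each.
If it is in any of chests 2, 3, 5, and 6 (prior 1/7 each): that chest was opened and seen not to hold the prize — ruled out; weight (1/7)·0 = 0 each.
If it is in chest 4 (prior 1/7): the guide has 15 equally likely choices, so probability 1/15; weight (1/7)·(1/15) = 1/105.
The weights sum to 1/15.
So P(the ruby in chest 7 | the guide opened chest 2, chest 3, chest 5, and chest 6) = (1/35) / (1/15) = 3/7.

3/7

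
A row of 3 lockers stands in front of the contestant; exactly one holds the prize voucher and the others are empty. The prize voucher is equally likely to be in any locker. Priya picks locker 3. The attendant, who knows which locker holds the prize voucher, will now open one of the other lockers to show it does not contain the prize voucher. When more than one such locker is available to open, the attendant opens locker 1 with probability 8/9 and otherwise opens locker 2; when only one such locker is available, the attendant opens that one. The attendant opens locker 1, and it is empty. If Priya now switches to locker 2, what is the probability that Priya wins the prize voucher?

9/17

Consider each possible location of the prize voucher in turn.
If it is in locker 1 (prior 1/3): the attendant opened locker 1, so this case is ruled out; weight (1/3)·0 = 0.
If it is in locker 2 (prior 1/3): only locker 1 is available, probability 1; weight (1/3)·1 = 1/3.
If it is in locker 3 (prior 1/3): locker 1 is available, opened with probability 8/9; weight (1/3)·(8/9) = 8/27.
The weights sum to 17/27.
So P(the prize voucher in locker 2 | the attendant opened locker 1) = (1/3) / (17/27) = 9/17.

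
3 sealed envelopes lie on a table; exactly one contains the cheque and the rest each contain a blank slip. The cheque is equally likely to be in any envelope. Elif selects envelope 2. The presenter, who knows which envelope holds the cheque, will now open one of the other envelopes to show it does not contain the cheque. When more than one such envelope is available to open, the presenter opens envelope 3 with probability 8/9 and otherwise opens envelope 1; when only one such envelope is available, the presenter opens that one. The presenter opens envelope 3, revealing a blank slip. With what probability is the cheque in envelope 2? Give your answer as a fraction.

8/17

Apply Bayes' rule, conditioning on where the cheque actually is.
If it is in envelope 1 (prior 1/3): only envelope 3 is available, probability 1; weight (1/3)·1 = 1/3.
If it is in envelope 2 (prior 1/3): envelope 3 is available, opened with probability 8/9; weight (1/3)·(8/9) = 8/27.
If it is in envelope 3 (prior 1/3): the presenter opened envelope 3, so this case is ruled out; weight (1/3)·0 = 0.
The weights sum to 17/27.
So P(the cheque in envelope 2 | the presenter opened envelope 3) = (8/27) / (17/27) = 8/17.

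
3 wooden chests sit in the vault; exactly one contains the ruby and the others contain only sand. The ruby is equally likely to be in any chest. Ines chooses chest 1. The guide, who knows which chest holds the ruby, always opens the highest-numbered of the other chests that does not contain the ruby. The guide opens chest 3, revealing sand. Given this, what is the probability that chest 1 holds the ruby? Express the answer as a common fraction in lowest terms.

Apply Bayes' rule, conditioning on where the ruby actually is.
If it is in either of chests 1 and 2 (prior 1/3 each): chest 3 is the highest-numbered option available, probability 1; weight (1/3)·1 = 1/3 each.
If it is in chest 3 (prior 1/3): the guide opened chest 3, so this case is ruled out; weight (1/3)·0 = 0.
The weights sum to 2/3.
So P(the ruby in chest 1 | the guide opened chest 3) = (1/3) / (2/3) = 1/2.

1/2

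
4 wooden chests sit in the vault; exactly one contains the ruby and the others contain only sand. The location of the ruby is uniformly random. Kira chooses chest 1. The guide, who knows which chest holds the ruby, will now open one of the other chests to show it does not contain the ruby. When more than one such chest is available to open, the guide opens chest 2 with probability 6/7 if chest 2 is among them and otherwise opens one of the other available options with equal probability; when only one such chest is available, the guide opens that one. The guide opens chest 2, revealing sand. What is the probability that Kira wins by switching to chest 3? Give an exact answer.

Condition on the true location of the ruby.
If it is in any of chests 1, 3, and 4 (prior 1/4 each): chest 2 is available, opened with probability 6/7; weight (1/4)·(6/7) = 3/14 each.
If it is in chest 2 (prior 1/4): the guide opened chest 2, so this case is ruled out; weight (1/4)·0 = 0.
The weights sum to 9/14.
So P(the ruby in chest 3 | the guide opened chest 2) = (3/14) / (9/14) = 1/3.

1/3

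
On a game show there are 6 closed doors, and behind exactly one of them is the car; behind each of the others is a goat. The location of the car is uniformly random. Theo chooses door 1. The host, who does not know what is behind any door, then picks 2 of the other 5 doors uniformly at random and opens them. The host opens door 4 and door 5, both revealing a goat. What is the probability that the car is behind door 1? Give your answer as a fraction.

1/4

Condition on the true location of the car.
If it is behind any of doors 1, 2, 3, and 6 (prior 1/6 each): the host picks exactly this set with probability 1/10 regardless, and none is the prize; weight (1/6)·(1/10) = 1/60 each.
If it is behind either of doors 4 and 5 (prior 1/6 each): that door was opened and seen not to hold the prize — ruled out; weight (1/6)·0 = 0 each.
The weights sum to 1/15.
So P(the car behind door 1 | the host opened door 4 and door 5) = (1/60) / (1/15) = 1/4.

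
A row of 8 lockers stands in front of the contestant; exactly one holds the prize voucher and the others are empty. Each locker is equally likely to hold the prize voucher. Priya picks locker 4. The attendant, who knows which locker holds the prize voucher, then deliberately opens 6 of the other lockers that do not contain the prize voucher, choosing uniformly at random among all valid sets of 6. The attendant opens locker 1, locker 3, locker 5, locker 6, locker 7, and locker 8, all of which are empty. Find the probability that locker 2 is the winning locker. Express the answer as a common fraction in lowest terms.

7/8

Condition on the true location of the prize voucher.
If it is in any of lockers 1, 3, 5, 6, 7, and 8 (prior 1/8 each): that locker was opened and seen not to hold the prize — ruled out; weight (1/8)·0 = 0 each.
If it is in locker 2 (prior 1/8): the attendant has no choice, probability 1; weight (1/8)·1 = 1/8.
If it is in locker 4 (prior 1/8): the attendant has 7 equally likely choices, so probability 1/7; weight (1/8)·(1/7) = 1/56.
The weights sum to 1/7.
So P(the prize voucher in locker 2 | the attendant opened locker 1, locker 3, locker 5, locker 6, locker 7, and locker 8) = (1/8) / (1/7) = 7/8.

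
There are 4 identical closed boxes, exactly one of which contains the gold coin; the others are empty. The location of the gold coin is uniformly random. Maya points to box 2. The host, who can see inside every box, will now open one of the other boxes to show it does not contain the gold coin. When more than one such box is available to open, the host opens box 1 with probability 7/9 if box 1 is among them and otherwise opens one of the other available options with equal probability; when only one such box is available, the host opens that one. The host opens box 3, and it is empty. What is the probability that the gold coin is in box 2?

2/15

Consider each possible location of the gold coin in turn.
If it is in box 1 (prior 1/4): box 1 holds the prize so is unavailable; the host chooses uniformly among the 2 others, probability 1/2; weight (1/4)·(1/2) = 1/8.
If it is in box 2 (prior 1/4): box 1 is available but not opened; box 3 gets probability (1 − 7/9)/2 = 1/9; weight (1/4)·(1/9) = 1/36.
If it is in box 3 (prior 1/4): the host opened box 3, so this case is ruled out; weight (1/4)·0 = 0.
If it is in box 4 (prior 1/4): box 1 is available but not opened, probability 2/9; weight (1/4)·(2/9) = 1/18.
The weights sum to 5/24.
So P(the gold coin in box 2 | the host opened box 3) = (1/36) / (5/24) = 2/15.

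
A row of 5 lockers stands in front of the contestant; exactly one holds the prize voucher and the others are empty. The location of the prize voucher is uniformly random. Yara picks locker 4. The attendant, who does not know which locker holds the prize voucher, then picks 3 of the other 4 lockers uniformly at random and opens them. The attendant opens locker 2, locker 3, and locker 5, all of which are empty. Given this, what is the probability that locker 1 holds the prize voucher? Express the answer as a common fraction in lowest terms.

1/2

Apply Bayes' rule, conditioning on where the prize voucher actually is.
If it is in either of lockers 1 and 4 (prior 1/5 each): the attendant picks exactly this set with probability 1/4 regardless, and none is the prize; weight (1/5)·(1/4) = 1/20 each.
If it is in any of lockers 2, 3, and 5 (prior 1/5 each): that locker was opened and seen not to hold the prize — ruled out; weight (1/5)·0 = 0 each.
The weights sum to 1/10.
So P(the prize voucher in locker 1 | the attendant opened locker 2, locker 3, and locker 5) = (1/20) / (1/10) = 1/2.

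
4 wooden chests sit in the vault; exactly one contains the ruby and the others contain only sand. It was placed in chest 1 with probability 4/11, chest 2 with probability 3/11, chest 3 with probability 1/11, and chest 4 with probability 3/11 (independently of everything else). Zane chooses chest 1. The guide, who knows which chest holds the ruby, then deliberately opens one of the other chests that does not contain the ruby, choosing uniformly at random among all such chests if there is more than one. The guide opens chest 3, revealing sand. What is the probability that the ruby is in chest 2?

Consider each possible location of the ruby in turn.
If it is in chest 1 (prior 4/11): the guide has 3 equally likely choices, so probability 1/3; weight (4/11)·(1/3) = 4/33.
If it is in either of chests 2 and 4 (prior 3/11 each): the guide has 2 equally likely choices, so probability 1/2; weight (3/11)·(1/2) = 3/22 each.
If it is in chest 3 (prior 1/11): the guide opened chest 3, so this case is ruled out; weight (1/11)·0 = 0.
The weights sum to 13/33.
So P(the ruby in chest 2 | the guide opened chest 3) = (3/22) / (13/33) = 9/26.

9/26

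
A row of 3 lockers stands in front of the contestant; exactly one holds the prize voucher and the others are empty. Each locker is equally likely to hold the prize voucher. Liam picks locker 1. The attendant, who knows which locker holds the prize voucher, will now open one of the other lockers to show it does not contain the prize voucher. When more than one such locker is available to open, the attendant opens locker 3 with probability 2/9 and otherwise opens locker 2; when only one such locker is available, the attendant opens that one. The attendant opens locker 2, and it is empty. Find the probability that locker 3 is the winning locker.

9/16

Apply Bayes' rule, conditioning on where the prize voucher actually is.
If it is in locker 1 (prior 1/3): locker 3 is available but not opened, probability 7/9; weight (1/3)·(7/9) = 7/27.
If it is in locker 2 (prior 1/3): the attendant opened locker 2, so this case is ruled out; weight (1/3)·0 = 0.
If it is in locker 3 (prior 1/3): only locker 2 is available, probability 1; weight (1/3)·1 = 1/3.
The weights sum to 16/27.
So P(the prize voucher in locker 3 | the attendant opened locker 2) = (1/3) / (16/27) = 9/16.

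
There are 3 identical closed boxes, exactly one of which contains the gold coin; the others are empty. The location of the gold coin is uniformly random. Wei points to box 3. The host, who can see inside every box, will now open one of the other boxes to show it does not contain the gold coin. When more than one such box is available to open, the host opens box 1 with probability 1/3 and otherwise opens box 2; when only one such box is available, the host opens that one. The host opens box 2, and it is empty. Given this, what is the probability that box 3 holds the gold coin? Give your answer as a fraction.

2/5

Condition on the true location of the gold coin.
If it is in box 1 (prior 1/3): only box 2 is available, probability 1; weight (1/3)·1 = 1/3.
If it is in box 2 (prior 1/3): the host opened box 2, so this case is ruled out; weight (1/3)·0 = 0.
If it is in box 3 (prior 1/3): box 1 is available but not opened, probability 2/3; weight (1/3)·(2/3) = 2/9.
The weights sum to 5/9.
So P(the gold coin in box 3 | the host opened box 2) = (2/9) / (5/9) = 2/5.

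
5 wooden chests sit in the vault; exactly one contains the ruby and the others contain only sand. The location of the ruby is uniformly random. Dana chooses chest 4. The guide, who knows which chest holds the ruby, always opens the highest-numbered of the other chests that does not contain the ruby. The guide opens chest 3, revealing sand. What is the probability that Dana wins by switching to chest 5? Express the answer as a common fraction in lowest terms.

Condition on the true location of the ruby.
If it is in any of chests 1, 2, and 4 (prior 1/5 each): the guide would have opened chest 5 instead, probability 0; weight (1/5)·0 = 0 each.
If it is in chest 3 (prior 1/5): the guide opened chest 3, so this case is ruled out; weight (1/5)·0 = 0.
If it is in chest 5 (prior 1/5): chest 3 is the highest-numbered option available, probability 1; weight (1/5)·1 = 1/5.
The weights sum to 1/5.
So P(the ruby in chest 5 | the guide opened chest 3) = (1/5) / (1/5) = 1.

1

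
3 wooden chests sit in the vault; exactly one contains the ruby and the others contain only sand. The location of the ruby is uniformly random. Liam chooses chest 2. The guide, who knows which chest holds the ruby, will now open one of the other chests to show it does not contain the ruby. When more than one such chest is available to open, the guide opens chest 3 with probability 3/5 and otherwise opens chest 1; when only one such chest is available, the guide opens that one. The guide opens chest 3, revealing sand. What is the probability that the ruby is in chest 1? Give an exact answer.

5/8

Condition on the true location of the ruby.
If it is in chest 1 (prior 1/3): only chest 3 is available, probability 1; weight (1/3)·1 = 1/3.
If it is in chest 2 (prior 1/3): chest 3 is available, opened with probability 3/5; weight (1/3)·(3/5) = 1/5.
If it is in chest 3 (prior 1/3): the guide opened chest 3, so this case is ruled out; weight (1/3)·0 = 0.
The weights sum to 8/15.
So P(the ruby in chest 1 | the guide opened chest 3) = (1/3) / (8/15) = 5/8.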